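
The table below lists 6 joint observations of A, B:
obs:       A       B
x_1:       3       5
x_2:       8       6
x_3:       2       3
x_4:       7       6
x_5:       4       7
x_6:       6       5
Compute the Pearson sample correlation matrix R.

Step 1 — column means:
  mean(A) = (3 + 8 + 2 + 7 + 4 + 6) / 6 = 30/6 = 5
  mean(B) = (5 + 6 + 3 + 6 + 7 + 5) / 6 = 32/6 = 5.3333

Step 2 — sample variances and covariances s[i,j] = (1/(n-1)) · Σ_k (x_{k,i} - mean_i) · (x_{k,j} - mean_j), with n-1 = 5:
  s[A,A] = ((-2)·(-2) + (3)·(3) + (-3)·(-3) + (2)·(2) + (-1)·(-1) + (1)·(1)) / 5 = 28/5 = 5.6
  s[A,B] = ((-2)·(-0.3333) + (3)·(0.6667) + (-3)·(-2.3333) + (2)·(0.6667) + (-1)·(1.6667) + (1)·(-0.3333)) / 5 = 9/5 = 1.8
  s[B,B] = ((-0.3333)·(-0.3333) + (0.6667)·(0.6667) + (-2.3333)·(-2.3333) + (0.6667)·(0.6667) + (1.6667)·(1.6667) + (-0.3333)·(-0.3333)) / 5 = 9.3333/5 = 1.8667
  Sample standard deviations s_i = √(s[i,i]):
  s(A) = √(5.6) = 2.3664
  s(B) = √(1.8667) = 1.3663

Step 3 — r_{ij} = s_{ij} / (s_i · s_j):
  r[A,A] = 1 (diagonal).
  r[A,B] = 1.8 / (2.3664 · 1.3663) = 1.8 / 3.2332 = 0.5567
  r[B,B] = 1 (diagonal).

R is symmetric with unit diagonal. Assembling:

R = [[1, 0.5567],
 [0.5567, 1]]


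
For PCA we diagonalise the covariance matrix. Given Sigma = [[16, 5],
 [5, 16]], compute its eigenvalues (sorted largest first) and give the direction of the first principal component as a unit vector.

Step 1 — characteristic polynomial of 2×2 Sigma:
  det(Sigma - λI) = λ² - trace · λ + det = 0.
  trace = 16 + 16 = 32, det = 16·16 - (5)² = 231.
Step 2 — discriminant:
  Δ = trace² - 4·det = 1024 - 924 = 100.
Step 3 — eigenvalues:
  λ = (trace ± √Δ)/2 = (32 ± 10)/2,
  λ_1 = 21,  λ_2 = 11.

Step 4 — unit eigenvector for λ_1: solve (Sigma - λ_1 I)v = 0. First row:
  (16 - 21)·v_x + (5)·v_y = 0, i.e. (-5)·v_x + (5)·v_y = 0,
  so v ∝ (b, λ_1 - a) = (5, 5) = u.
  ||u|| = √((5)² + (5)²) = √(50) ≈ 7.0711,
  v_1 = u/||u|| ≈ (0.7071, 0.7071) (||v_1|| = 1).

λ_1 = 21,  λ_2 = 11;  v_1 ≈ (0.7071, 0.7071)


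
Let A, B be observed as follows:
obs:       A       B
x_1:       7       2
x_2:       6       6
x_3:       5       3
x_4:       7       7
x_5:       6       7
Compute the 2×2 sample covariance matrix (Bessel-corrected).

Step 1 — column means:
  mean(A) = (7 + 6 + 5 + 7 + 6) / 5 = 31/5 = 6.2
  mean(B) = (2 + 6 + 3 + 7 + 7) / 5 = 25/5 = 5

Step 2 — sample covariance S[i,j] = (1/(n-1)) · Σ_k (x_{k,i} - mean_i) · (x_{k,j} - mean_j), with n-1 = 4.
  S[A,A] = ((0.8)·(0.8) + (-0.2)·(-0.2) + (-1.2)·(-1.2) + (0.8)·(0.8) + (-0.2)·(-0.2)) / 4 = 2.8/4 = 0.7
  S[A,B] = ((0.8)·(-3) + (-0.2)·(1) + (-1.2)·(-2) + (0.8)·(2) + (-0.2)·(2)) / 4 = 1/4 = 0.25
  S[B,B] = ((-3)·(-3) + (1)·(1) + (-2)·(-2) + (2)·(2) + (2)·(2)) / 4 = 22/4 = 5.5

S is symmetric (S[j,i] = S[i,j]). Assembling:

S = [[0.7, 0.25],
 [0.25, 5.5]]


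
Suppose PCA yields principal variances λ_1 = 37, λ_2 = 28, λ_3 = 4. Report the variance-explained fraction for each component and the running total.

Step 1 — total variance = trace(Sigma) = Σ λ_i = 37 + 28 + 4 = 69.

Step 2 — fraction explained by component i = λ_i / Σ λ:
  PC1: 37/69 = 0.5362
  PC2: 28/69 = 0.4058
  PC3: 4/69 = 0.058

Step 3 — cumulative fraction after k components = (λ_1 + ... + λ_k) / Σ λ:
  k = 1: 37/69 = 0.5362
  k = 2: (37 + 28)/69 = 65/69 = 0.942
  k = 3: (37 + 28 + 4)/69 = 69/69 = 1

Summary (fraction, with percent):

explained: PC1 0.5362 (53.62%), PC2 0.4058 (40.58%), PC3 0.058 (5.8%);  cumulative: 0.5362, 0.942, 1


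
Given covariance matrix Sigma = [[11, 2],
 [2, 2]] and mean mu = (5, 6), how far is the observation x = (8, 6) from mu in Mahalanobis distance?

Step 1 — centre the observation: (x - mu) = (3, 0).

Step 2 — invert Sigma. det(Sigma) = 11·2 - (2)² = 18.
  Sigma^{-1} = (1/det) · [[d, -b], [-b, a]] = [[0.1111, -0.1111],
 [-0.1111, 0.6111]].

Step 3 — form the quadratic (x - mu)^T · Sigma^{-1} · (x - mu):
  Sigma^{-1} · (x - mu) = (0.3333, -0.3333).
  (x - mu)^T · [Sigma^{-1} · (x - mu)] = (3)·(0.3333) + (0)·(-0.3333) = 1.

Step 4 — take square root: d = √(1) ≈ 1.

d(x, mu) = √(1) ≈ 1


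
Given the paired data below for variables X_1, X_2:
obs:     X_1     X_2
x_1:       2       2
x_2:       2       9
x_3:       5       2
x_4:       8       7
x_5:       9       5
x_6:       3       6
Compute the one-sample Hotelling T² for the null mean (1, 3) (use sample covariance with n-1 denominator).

Step 1 — sample mean vector:
  mean(X_1) = (2 + 2 + 5 + 8 + 9 + 3) / 6 = 29/6 = 4.8333
  mean(X_2) = (2 + 9 + 2 + 7 + 5 + 6) / 6 = 31/6 = 5.1667
  x̄ = (4.8333, 5.1667),  deviation x̄ - mu_0 = (4.8333, 5.1667) - (1, 3) = (3.8333, 2.1667).

Step 2 — sample covariance matrix, S[i,j] = (1/(n-1)) · Σ_k (x_{k,i} - mean_i) · (x_{k,j} - mean_j), divisor n-1 = 5:
  S[X_1,X_1] = ((-2.8333)·(-2.8333) + (-2.8333)·(-2.8333) + (0.1667)·(0.1667) + (3.1667)·(3.1667) + (4.1667)·(4.1667) + (-1.8333)·(-1.8333)) / 5 = 46.8333/5 = 9.3667
  S[X_1,X_2] = ((-2.8333)·(-3.1667) + (-2.8333)·(3.8333) + (0.1667)·(-3.1667) + (3.1667)·(1.8333) + (4.1667)·(-0.1667) + (-1.8333)·(0.8333)) / 5 = 1.1667/5 = 0.2333
  S[X_2,X_2] = ((-3.1667)·(-3.1667) + (3.8333)·(3.8333) + (-3.1667)·(-3.1667) + (1.8333)·(1.8333) + (-0.1667)·(-0.1667) + (0.8333)·(0.8333)) / 5 = 38.8333/5 = 7.7667
  S = [[9.3667, 0.2333],
 [0.2333, 7.7667]].

Step 3 — invert S. det(S) = 9.3667·7.7667 - (0.2333)² = 72.6933.
  S^{-1} = (1/det) · [[d, -b], [-b, a]] = [[0.1068, -0.0032],
 [-0.0032, 0.1289]].

Step 4 — quadratic form (x̄ - mu_0)^T · S^{-1} · (x̄ - mu_0):
  S^{-1} · (x̄ - mu_0) = (0.4026, 0.2669),
  (x̄ - mu_0)^T · [...] = (3.8333)·(0.4026) + (2.1667)·(0.2669) = 2.1215.

Step 5 — scale by n: T² = 6 · 2.1215 = 12.7293.

T² ≈ 12.7293


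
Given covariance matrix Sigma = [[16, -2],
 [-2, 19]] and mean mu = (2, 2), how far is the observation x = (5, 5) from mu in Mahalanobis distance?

Step 1 — centre the observation: (x - mu) = (3, 3).

Step 2 — invert Sigma. det(Sigma) = 16·19 - (-2)² = 300.
  Sigma^{-1} = (1/det) · [[d, -b], [-b, a]] = [[0.0633, 0.0067],
 [0.0067, 0.0533]].

Step 3 — form the quadratic (x - mu)^T · Sigma^{-1} · (x - mu):
  Sigma^{-1} · (x - mu) = (0.21, 0.18).
  (x - mu)^T · [Sigma^{-1} · (x - mu)] = (3)·(0.21) + (3)·(0.18) = 1.17.

Step 4 — take square root: d = √(1.17) ≈ 1.0817.

d(x, mu) = √(1.17) ≈ 1.0817


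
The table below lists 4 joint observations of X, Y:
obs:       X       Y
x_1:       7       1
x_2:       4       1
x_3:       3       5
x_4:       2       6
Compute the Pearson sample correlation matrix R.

Step 1 — column means:
  mean(X) = (7 + 4 + 3 + 2) / 4 = 16/4 = 4
  mean(Y) = (1 + 1 + 5 + 6) / 4 = 13/4 = 3.25

Step 2 — sample variances and covariances s[i,j] = (1/(n-1)) · Σ_k (x_{k,i} - mean_i) · (x_{k,j} - mean_j), with n-1 = 3:
  s[X,X] = ((3)·(3) + (0)·(0) + (-1)·(-1) + (-2)·(-2)) / 3 = 14/3 = 4.6667
  s[X,Y] = ((3)·(-2.25) + (0)·(-2.25) + (-1)·(1.75) + (-2)·(2.75)) / 3 = -14/3 = -4.6667
  s[Y,Y] = ((-2.25)·(-2.25) + (-2.25)·(-2.25) + (1.75)·(1.75) + (2.75)·(2.75)) / 3 = 20.75/3 = 6.9167
  Sample standard deviations s_i = √(s[i,i]):
  s(X) = √(4.6667) = 2.1602
  s(Y) = √(6.9167) = 2.63

Step 3 — r_{ij} = s_{ij} / (s_i · s_j):
  r[X,X] = 1 (diagonal).
  r[X,Y] = -4.6667 / (2.1602 · 2.63) = -4.6667 / 5.6814 = -0.8214
  r[Y,Y] = 1 (diagonal).

R is symmetric with unit diagonal. Assembling:

R = [[1, -0.8214],
 [-0.8214, 1]]


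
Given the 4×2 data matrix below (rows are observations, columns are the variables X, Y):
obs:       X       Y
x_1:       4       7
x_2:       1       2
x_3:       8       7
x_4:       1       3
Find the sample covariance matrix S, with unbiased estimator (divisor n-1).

Step 1 — column means:
  mean(X) = (4 + 1 + 8 + 1) / 4 = 14/4 = 3.5
  mean(Y) = (7 + 2 + 7 + 3) / 4 = 19/4 = 4.75

Step 2 — sample covariance S[i,j] = (1/(n-1)) · Σ_k (x_{k,i} - mean_i) · (x_{k,j} - mean_j), with n-1 = 3.
  S[X,X] = ((0.5)·(0.5) + (-2.5)·(-2.5) + (4.5)·(4.5) + (-2.5)·(-2.5)) / 3 = 33/3 = 11
  S[X,Y] = ((0.5)·(2.25) + (-2.5)·(-2.75) + (4.5)·(2.25) + (-2.5)·(-1.75)) / 3 = 22.5/3 = 7.5
  S[Y,Y] = ((2.25)·(2.25) + (-2.75)·(-2.75) + (2.25)·(2.25) + (-1.75)·(-1.75)) / 3 = 20.75/3 = 6.9167

S is symmetric (S[j,i] = S[i,j]). Assembling:

S = [[11, 7.5],
 [7.5, 6.9167]]


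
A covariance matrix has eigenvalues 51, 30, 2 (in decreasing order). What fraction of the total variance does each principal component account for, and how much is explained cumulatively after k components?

Step 1 — total variance = trace(Sigma) = Σ λ_i = 51 + 30 + 2 = 83.

Step 2 — fraction explained by component i = λ_i / Σ λ:
  PC1: 51/83 = 0.6145
  PC2: 30/83 = 0.3614
  PC3: 2/83 = 0.0241

Step 3 — cumulative fraction after k components = (λ_1 + ... + λ_k) / Σ λ:
  k = 1: 51/83 = 0.6145
  k = 2: (51 + 30)/83 = 81/83 = 0.9759
  k = 3: (51 + 30 + 2)/83 = 83/83 = 1

Summary (fraction, with percent):

explained: PC1 0.6145 (61.45%), PC2 0.3614 (36.14%), PC3 0.0241 (2.41%);  cumulative: 0.6145, 0.9759, 1


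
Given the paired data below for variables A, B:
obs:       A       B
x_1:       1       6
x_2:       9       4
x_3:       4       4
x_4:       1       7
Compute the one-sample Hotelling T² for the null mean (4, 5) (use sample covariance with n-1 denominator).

Step 1 — sample mean vector:
  mean(A) = (1 + 9 + 4 + 1) / 4 = 15/4 = 3.75
  mean(B) = (6 + 4 + 4 + 7) / 4 = 21/4 = 5.25
  x̄ = (3.75, 5.25),  deviation x̄ - mu_0 = (3.75, 5.25) - (4, 5) = (-0.25, 0.25).

Step 2 — sample covariance matrix, S[i,j] = (1/(n-1)) · Σ_k (x_{k,i} - mean_i) · (x_{k,j} - mean_j), divisor n-1 = 3:
  S[A,A] = ((-2.75)·(-2.75) + (5.25)·(5.25) + (0.25)·(0.25) + (-2.75)·(-2.75)) / 3 = 42.75/3 = 14.25
  S[A,B] = ((-2.75)·(0.75) + (5.25)·(-1.25) + (0.25)·(-1.25) + (-2.75)·(1.75)) / 3 = -13.75/3 = -4.5833
  S[B,B] = ((0.75)·(0.75) + (-1.25)·(-1.25) + (-1.25)·(-1.25) + (1.75)·(1.75)) / 3 = 6.75/3 = 2.25
  S = [[14.25, -4.5833],
 [-4.5833, 2.25]].

Step 3 — invert S. det(S) = 14.25·2.25 - (-4.5833)² = 11.0556.
  S^{-1} = (1/det) · [[d, -b], [-b, a]] = [[0.2035, 0.4146],
 [0.4146, 1.2889]].

Step 4 — quadratic form (x̄ - mu_0)^T · S^{-1} · (x̄ - mu_0):
  S^{-1} · (x̄ - mu_0) = (0.0528, 0.2186),
  (x̄ - mu_0)^T · [...] = (-0.25)·(0.0528) + (0.25)·(0.2186) = 0.0415.

Step 5 — scale by n: T² = 4 · 0.0415 = 0.1658.

T² ≈ 0.1658


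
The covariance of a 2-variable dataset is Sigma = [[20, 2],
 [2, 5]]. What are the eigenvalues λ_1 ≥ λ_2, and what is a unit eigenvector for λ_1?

Step 1 — characteristic polynomial of 2×2 Sigma:
  det(Sigma - λI) = λ² - trace · λ + det = 0.
  trace = 20 + 5 = 25, det = 20·5 - (2)² = 96.
Step 2 — discriminant:
  Δ = trace² - 4·det = 625 - 384 = 241.
Step 3 — eigenvalues:
  λ = (trace ± √Δ)/2 = (25 ± 15.5242)/2,
  λ_1 = 20.2621,  λ_2 = 4.7379.

Step 4 — unit eigenvector for λ_1: solve (Sigma - λ_1 I)v = 0. First row:
  (20 - 20.2621)·v_x + (2)·v_y = 0, i.e. (-0.2621)·v_x + (2)·v_y = 0,
  so v ∝ (b, λ_1 - a) = (2, 0.2621) = u.
  ||u|| = √((2)² + (0.2621)²) = √(4.0687) ≈ 2.0171,
  v_1 = u/||u|| ≈ (0.9915, 0.1299) (||v_1|| = 1).

λ_1 = 20.2621,  λ_2 = 4.7379;  v_1 ≈ (0.9915, 0.1299)


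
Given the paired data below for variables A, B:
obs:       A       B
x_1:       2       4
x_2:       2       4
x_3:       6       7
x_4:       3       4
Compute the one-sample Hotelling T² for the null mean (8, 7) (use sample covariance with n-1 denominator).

Step 1 — sample mean vector:
  mean(A) = (2 + 2 + 6 + 3) / 4 = 13/4 = 3.25
  mean(B) = (4 + 4 + 7 + 4) / 4 = 19/4 = 4.75
  x̄ = (3.25, 4.75),  deviation x̄ - mu_0 = (3.25, 4.75) - (8, 7) = (-4.75, -2.25).

Step 2 — sample covariance matrix, S[i,j] = (1/(n-1)) · Σ_k (x_{k,i} - mean_i) · (x_{k,j} - mean_j), divisor n-1 = 3:
  S[A,A] = ((-1.25)·(-1.25) + (-1.25)·(-1.25) + (2.75)·(2.75) + (-0.25)·(-0.25)) / 3 = 10.75/3 = 3.5833
  S[A,B] = ((-1.25)·(-0.75) + (-1.25)·(-0.75) + (2.75)·(2.25) + (-0.25)·(-0.75)) / 3 = 8.25/3 = 2.75
  S[B,B] = ((-0.75)·(-0.75) + (-0.75)·(-0.75) + (2.25)·(2.25) + (-0.75)·(-0.75)) / 3 = 6.75/3 = 2.25
  S = [[3.5833, 2.75],
 [2.75, 2.25]].

Step 3 — invert S. det(S) = 3.5833·2.25 - (2.75)² = 0.5.
  S^{-1} = (1/det) · [[d, -b], [-b, a]] = [[4.5, -5.5],
 [-5.5, 7.1667]].

Step 4 — quadratic form (x̄ - mu_0)^T · S^{-1} · (x̄ - mu_0):
  S^{-1} · (x̄ - mu_0) = (-9, 10),
  (x̄ - mu_0)^T · [...] = (-4.75)·(-9) + (-2.25)·(10) = 20.25.

Step 5 — scale by n: T² = 4 · 20.25 = 81.

T² ≈ 81


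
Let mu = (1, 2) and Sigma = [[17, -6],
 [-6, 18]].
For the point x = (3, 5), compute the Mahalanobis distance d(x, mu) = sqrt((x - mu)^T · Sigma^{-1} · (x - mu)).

Step 1 — centre the observation: (x - mu) = (2, 3).

Step 2 — invert Sigma. det(Sigma) = 17·18 - (-6)² = 270.
  Sigma^{-1} = (1/det) · [[d, -b], [-b, a]] = [[0.0667, 0.0222],
 [0.0222, 0.063]].

Step 3 — form the quadratic (x - mu)^T · Sigma^{-1} · (x - mu):
  Sigma^{-1} · (x - mu) = (0.2, 0.2333).
  (x - mu)^T · [Sigma^{-1} · (x - mu)] = (2)·(0.2) + (3)·(0.2333) = 1.1.

Step 4 — take square root: d = √(1.1) ≈ 1.0488.

d(x, mu) = √(1.1) ≈ 1.0488


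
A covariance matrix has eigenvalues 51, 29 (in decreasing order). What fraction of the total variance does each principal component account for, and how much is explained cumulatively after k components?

Step 1 — total variance = trace(Sigma) = Σ λ_i = 51 + 29 = 80.

Step 2 — fraction explained by component i = λ_i / Σ λ:
  PC1: 51/80 = 0.6375
  PC2: 29/80 = 0.3625

Step 3 — cumulative fraction after k components = (λ_1 + ... + λ_k) / Σ λ:
  k = 1: 51/80 = 0.6375
  k = 2: (51 + 29)/80 = 80/80 = 1

Summary (fraction, with percent):

explained: PC1 0.6375 (63.75%), PC2 0.3625 (36.25%);  cumulative: 0.6375, 1


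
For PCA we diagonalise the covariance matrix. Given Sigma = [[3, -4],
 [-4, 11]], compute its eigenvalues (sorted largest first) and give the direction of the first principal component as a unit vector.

Step 1 — characteristic polynomial of 2×2 Sigma:
  det(Sigma - λI) = λ² - trace · λ + det = 0.
  trace = 3 + 11 = 14, det = 3·11 - (-4)² = 17.
Step 2 — discriminant:
  Δ = trace² - 4·det = 196 - 68 = 128.
Step 3 — eigenvalues:
  λ = (trace ± √Δ)/2 = (14 ± 11.3137)/2,
  λ_1 = 12.6569,  λ_2 = 1.3431.

Step 4 — unit eigenvector for λ_1: solve (Sigma - λ_1 I)v = 0. First row:
  (3 - 12.6569)·v_x + (-4)·v_y = 0, i.e. (-9.6569)·v_x + (-4)·v_y = 0,
  so v ∝ (b, λ_1 - a) = (-4, 9.6569); multiply by -1 so the first entry is positive: u = (4, -9.6569).
  ||u|| = √((4)² + (-9.6569)²) = √(109.2548) ≈ 10.4525,
  v_1 = u/||u|| ≈ (0.3827, -0.9239) (||v_1|| = 1).

λ_1 = 12.6569,  λ_2 = 1.3431;  v_1 ≈ (0.3827, -0.9239)


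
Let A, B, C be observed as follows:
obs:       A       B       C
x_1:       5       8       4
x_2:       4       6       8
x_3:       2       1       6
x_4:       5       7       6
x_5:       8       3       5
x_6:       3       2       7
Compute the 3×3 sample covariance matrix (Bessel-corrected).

Step 1 — column means:
  mean(A) = (5 + 4 + 2 + 5 + 8 + 3) / 6 = 27/6 = 4.5
  mean(B) = (8 + 6 + 1 + 7 + 3 + 2) / 6 = 27/6 = 4.5
  mean(C) = (4 + 8 + 6 + 6 + 5 + 7) / 6 = 36/6 = 6

Step 2 — sample covariance S[i,j] = (1/(n-1)) · Σ_k (x_{k,i} - mean_i) · (x_{k,j} - mean_j), with n-1 = 5.
  S[A,A] = ((0.5)·(0.5) + (-0.5)·(-0.5) + (-2.5)·(-2.5) + (0.5)·(0.5) + (3.5)·(3.5) + (-1.5)·(-1.5)) / 5 = 21.5/5 = 4.3
  S[A,B] = ((0.5)·(3.5) + (-0.5)·(1.5) + (-2.5)·(-3.5) + (0.5)·(2.5) + (3.5)·(-1.5) + (-1.5)·(-2.5)) / 5 = 9.5/5 = 1.9
  S[A,C] = ((0.5)·(-2) + (-0.5)·(2) + (-2.5)·(0) + (0.5)·(0) + (3.5)·(-1) + (-1.5)·(1)) / 5 = -7/5 = -1.4
  S[B,B] = ((3.5)·(3.5) + (1.5)·(1.5) + (-3.5)·(-3.5) + (2.5)·(2.5) + (-1.5)·(-1.5) + (-2.5)·(-2.5)) / 5 = 41.5/5 = 8.3
  S[B,C] = ((3.5)·(-2) + (1.5)·(2) + (-3.5)·(0) + (2.5)·(0) + (-1.5)·(-1) + (-2.5)·(1)) / 5 = -5/5 = -1
  S[C,C] = ((-2)·(-2) + (2)·(2) + (0)·(0) + (0)·(0) + (-1)·(-1) + (1)·(1)) / 5 = 10/5 = 2

S is symmetric (S[j,i] = S[i,j]). Assembling:

S = [[4.3, 1.9, -1.4],
 [1.9, 8.3, -1],
 [-1.4, -1, 2]]


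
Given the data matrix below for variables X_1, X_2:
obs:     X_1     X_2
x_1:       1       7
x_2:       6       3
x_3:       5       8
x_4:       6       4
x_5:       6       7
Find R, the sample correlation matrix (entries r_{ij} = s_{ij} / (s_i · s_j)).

Step 1 — column means:
  mean(X_1) = (1 + 6 + 5 + 6 + 6) / 5 = 24/5 = 4.8
  mean(X_2) = (7 + 3 + 8 + 4 + 7) / 5 = 29/5 = 5.8

Step 2 — sample variances and covariances s[i,j] = (1/(n-1)) · Σ_k (x_{k,i} - mean_i) · (x_{k,j} - mean_j), with n-1 = 4:
  s[X_1,X_1] = ((-3.8)·(-3.8) + (1.2)·(1.2) + (0.2)·(0.2) + (1.2)·(1.2) + (1.2)·(1.2)) / 4 = 18.8/4 = 4.7
  s[X_1,X_2] = ((-3.8)·(1.2) + (1.2)·(-2.8) + (0.2)·(2.2) + (1.2)·(-1.8) + (1.2)·(1.2)) / 4 = -8.2/4 = -2.05
  s[X_2,X_2] = ((1.2)·(1.2) + (-2.8)·(-2.8) + (2.2)·(2.2) + (-1.8)·(-1.8) + (1.2)·(1.2)) / 4 = 18.8/4 = 4.7
  Sample standard deviations s_i = √(s[i,i]):
  s(X_1) = √(4.7) = 2.1679
  s(X_2) = √(4.7) = 2.1679

Step 3 — r_{ij} = s_{ij} / (s_i · s_j):
  r[X_1,X_1] = 1 (diagonal).
  r[X_1,X_2] = -2.05 / (2.1679 · 2.1679) = -2.05 / 4.7 = -0.4362
  r[X_2,X_2] = 1 (diagonal).

R is symmetric with unit diagonal. Assembling:

R = [[1, -0.4362],
 [-0.4362, 1]]


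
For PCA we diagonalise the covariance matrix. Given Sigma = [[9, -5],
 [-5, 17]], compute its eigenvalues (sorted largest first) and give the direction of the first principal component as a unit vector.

Step 1 — characteristic polynomial of 2×2 Sigma:
  det(Sigma - λI) = λ² - trace · λ + det = 0.
  trace = 9 + 17 = 26, det = 9·17 - (-5)² = 128.
Step 2 — discriminant:
  Δ = trace² - 4·det = 676 - 512 = 164.
Step 3 — eigenvalues:
  λ = (trace ± √Δ)/2 = (26 ± 12.8062)/2,
  λ_1 = 19.4031,  λ_2 = 6.5969.

Step 4 — unit eigenvector for λ_1: solve (Sigma - λ_1 I)v = 0. First row:
  (9 - 19.4031)·v_x + (-5)·v_y = 0, i.e. (-10.4031)·v_x + (-5)·v_y = 0,
  so v ∝ (b, λ_1 - a) = (-5, 10.4031); multiply by -1 so the first entry is positive: u = (5, -10.4031).
  ||u|| = √((5)² + (-10.4031)²) = √(133.225) ≈ 11.5423,
  v_1 = u/||u|| ≈ (0.4332, -0.9013) (||v_1|| = 1).

λ_1 = 19.4031,  λ_2 = 6.5969;  v_1 ≈ (0.4332, -0.9013)


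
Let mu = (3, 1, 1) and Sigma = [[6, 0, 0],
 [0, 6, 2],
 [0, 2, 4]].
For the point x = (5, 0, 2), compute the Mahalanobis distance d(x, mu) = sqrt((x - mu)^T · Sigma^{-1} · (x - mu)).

Step 1 — centre the observation: (x - mu) = (2, -1, 1).

Step 2 — invert Sigma (cofactor / det for 3×3, or solve directly):
  Sigma^{-1} = [[0.1667, 0, 0],
 [0, 0.2, -0.1],
 [0, -0.1, 0.3]].

Step 3 — form the quadratic (x - mu)^T · Sigma^{-1} · (x - mu):
  Sigma^{-1} · (x - mu) = (0.3333, -0.3, 0.4).
  (x - mu)^T · [Sigma^{-1} · (x - mu)] = (2)·(0.3333) + (-1)·(-0.3) + (1)·(0.4) = 1.3667.

Step 4 — take square root: d = √(1.3667) ≈ 1.169.

d(x, mu) = √(1.3667) ≈ 1.169


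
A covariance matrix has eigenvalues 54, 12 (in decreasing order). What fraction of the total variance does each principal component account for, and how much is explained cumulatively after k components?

Step 1 — total variance = trace(Sigma) = Σ λ_i = 54 + 12 = 66.

Step 2 — fraction explained by component i = λ_i / Σ λ:
  PC1: 54/66 = 0.8182
  PC2: 12/66 = 0.1818

Step 3 — cumulative fraction after k components = (λ_1 + ... + λ_k) / Σ λ:
  k = 1: 54/66 = 0.8182
  k = 2: (54 + 12)/66 = 66/66 = 1

Summary (fraction, with percent):

explained: PC1 0.8182 (81.82%), PC2 0.1818 (18.18%);  cumulative: 0.8182, 1


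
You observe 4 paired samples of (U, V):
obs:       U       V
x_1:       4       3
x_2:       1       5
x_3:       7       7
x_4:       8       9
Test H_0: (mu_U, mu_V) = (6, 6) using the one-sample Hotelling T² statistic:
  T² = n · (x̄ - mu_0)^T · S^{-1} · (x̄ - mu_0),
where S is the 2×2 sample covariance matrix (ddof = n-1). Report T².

Step 1 — sample mean vector:
  mean(U) = (4 + 1 + 7 + 8) / 4 = 20/4 = 5
  mean(V) = (3 + 5 + 7 + 9) / 4 = 24/4 = 6
  x̄ = (5, 6),  deviation x̄ - mu_0 = (5, 6) - (6, 6) = (-1, 0).

Step 2 — sample covariance matrix, S[i,j] = (1/(n-1)) · Σ_k (x_{k,i} - mean_i) · (x_{k,j} - mean_j), divisor n-1 = 3:
  S[U,U] = ((-1)·(-1) + (-4)·(-4) + (2)·(2) + (3)·(3)) / 3 = 30/3 = 10
  S[U,V] = ((-1)·(-3) + (-4)·(-1) + (2)·(1) + (3)·(3)) / 3 = 18/3 = 6
  S[V,V] = ((-3)·(-3) + (-1)·(-1) + (1)·(1) + (3)·(3)) / 3 = 20/3 = 6.6667
  S = [[10, 6],
 [6, 6.6667]].

Step 3 — invert S. det(S) = 10·6.6667 - (6)² = 30.6667.
  S^{-1} = (1/det) · [[d, -b], [-b, a]] = [[0.2174, -0.1957],
 [-0.1957, 0.3261]].

Step 4 — quadratic form (x̄ - mu_0)^T · S^{-1} · (x̄ - mu_0):
  S^{-1} · (x̄ - mu_0) = (-0.2174, 0.1957),
  (x̄ - mu_0)^T · [...] = (-1)·(-0.2174) + (0)·(0.1957) = 0.2174.

Step 5 — scale by n: T² = 4 · 0.2174 = 0.8696.

T² ≈ 0.8696


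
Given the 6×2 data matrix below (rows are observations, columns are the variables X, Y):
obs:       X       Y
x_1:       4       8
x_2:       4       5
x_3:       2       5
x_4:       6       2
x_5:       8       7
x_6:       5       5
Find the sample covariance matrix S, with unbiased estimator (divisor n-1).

Step 1 — column means:
  mean(X) = (4 + 4 + 2 + 6 + 8 + 5) / 6 = 29/6 = 4.8333
  mean(Y) = (8 + 5 + 5 + 2 + 7 + 5) / 6 = 32/6 = 5.3333

Step 2 — sample covariance S[i,j] = (1/(n-1)) · Σ_k (x_{k,i} - mean_i) · (x_{k,j} - mean_j), with n-1 = 5.
  S[X,X] = ((-0.8333)·(-0.8333) + (-0.8333)·(-0.8333) + (-2.8333)·(-2.8333) + (1.1667)·(1.1667) + (3.1667)·(3.1667) + (0.1667)·(0.1667)) / 5 = 20.8333/5 = 4.1667
  S[X,Y] = ((-0.8333)·(2.6667) + (-0.8333)·(-0.3333) + (-2.8333)·(-0.3333) + (1.1667)·(-3.3333) + (3.1667)·(1.6667) + (0.1667)·(-0.3333)) / 5 = 0.3333/5 = 0.0667
  S[Y,Y] = ((2.6667)·(2.6667) + (-0.3333)·(-0.3333) + (-0.3333)·(-0.3333) + (-3.3333)·(-3.3333) + (1.6667)·(1.6667) + (-0.3333)·(-0.3333)) / 5 = 21.3333/5 = 4.2667

S is symmetric (S[j,i] = S[i,j]). Assembling:

S = [[4.1667, 0.0667],
 [0.0667, 4.2667]]


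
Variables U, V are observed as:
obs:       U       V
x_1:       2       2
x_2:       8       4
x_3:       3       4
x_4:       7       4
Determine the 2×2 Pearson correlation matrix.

Step 1 — column means:
  mean(U) = (2 + 8 + 3 + 7) / 4 = 20/4 = 5
  mean(V) = (2 + 4 + 4 + 4) / 4 = 14/4 = 3.5

Step 2 — sample variances and covariances s[i,j] = (1/(n-1)) · Σ_k (x_{k,i} - mean_i) · (x_{k,j} - mean_j), with n-1 = 3:
  s[U,U] = ((-3)·(-3) + (3)·(3) + (-2)·(-2) + (2)·(2)) / 3 = 26/3 = 8.6667
  s[U,V] = ((-3)·(-1.5) + (3)·(0.5) + (-2)·(0.5) + (2)·(0.5)) / 3 = 6/3 = 2
  s[V,V] = ((-1.5)·(-1.5) + (0.5)·(0.5) + (0.5)·(0.5) + (0.5)·(0.5)) / 3 = 3/3 = 1
  Sample standard deviations s_i = √(s[i,i]):
  s(U) = √(8.6667) = 2.9439
  s(V) = √(1) = 1

Step 3 — r_{ij} = s_{ij} / (s_i · s_j):
  r[U,U] = 1 (diagonal).
  r[U,V] = 2 / (2.9439 · 1) = 2 / 2.9439 = 0.6794
  r[V,V] = 1 (diagonal).

R is symmetric with unit diagonal. Assembling:

R = [[1, 0.6794],
 [0.6794, 1]]


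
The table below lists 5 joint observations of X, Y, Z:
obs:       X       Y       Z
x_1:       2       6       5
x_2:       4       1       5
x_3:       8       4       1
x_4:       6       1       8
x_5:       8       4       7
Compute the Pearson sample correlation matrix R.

Step 1 — column means:
  mean(X) = (2 + 4 + 8 + 6 + 8) / 5 = 28/5 = 5.6
  mean(Y) = (6 + 1 + 4 + 1 + 4) / 5 = 16/5 = 3.2
  mean(Z) = (5 + 5 + 1 + 8 + 7) / 5 = 26/5 = 5.2

Step 2 — sample variances and covariances s[i,j] = (1/(n-1)) · Σ_k (x_{k,i} - mean_i) · (x_{k,j} - mean_j), with n-1 = 4:
  s[X,X] = ((-3.6)·(-3.6) + (-1.6)·(-1.6) + (2.4)·(2.4) + (0.4)·(0.4) + (2.4)·(2.4)) / 4 = 27.2/4 = 6.8
  s[X,Y] = ((-3.6)·(2.8) + (-1.6)·(-2.2) + (2.4)·(0.8) + (0.4)·(-2.2) + (2.4)·(0.8)) / 4 = -3.6/4 = -0.9
  s[X,Z] = ((-3.6)·(-0.2) + (-1.6)·(-0.2) + (2.4)·(-4.2) + (0.4)·(2.8) + (2.4)·(1.8)) / 4 = -3.6/4 = -0.9
  s[Y,Y] = ((2.8)·(2.8) + (-2.2)·(-2.2) + (0.8)·(0.8) + (-2.2)·(-2.2) + (0.8)·(0.8)) / 4 = 18.8/4 = 4.7
  s[Y,Z] = ((2.8)·(-0.2) + (-2.2)·(-0.2) + (0.8)·(-4.2) + (-2.2)·(2.8) + (0.8)·(1.8)) / 4 = -8.2/4 = -2.05
  s[Z,Z] = ((-0.2)·(-0.2) + (-0.2)·(-0.2) + (-4.2)·(-4.2) + (2.8)·(2.8) + (1.8)·(1.8)) / 4 = 28.8/4 = 7.2
  Sample standard deviations s_i = √(s[i,i]):
  s(X) = √(6.8) = 2.6077
  s(Y) = √(4.7) = 2.1679
  s(Z) = √(7.2) = 2.6833

Step 3 — r_{ij} = s_{ij} / (s_i · s_j):
  r[X,X] = 1 (diagonal).
  r[X,Y] = -0.9 / (2.6077 · 2.1679) = -0.9 / 5.6533 = -0.1592
  r[X,Z] = -0.9 / (2.6077 · 2.6833) = -0.9 / 6.9971 = -0.1286
  r[Y,Y] = 1 (diagonal).
  r[Y,Z] = -2.05 / (2.1679 · 2.6833) = -2.05 / 5.8172 = -0.3524
  r[Z,Z] = 1 (diagonal).

R is symmetric with unit diagonal. Assembling:

R = [[1, -0.1592, -0.1286],
 [-0.1592, 1, -0.3524],
 [-0.1286, -0.3524, 1]]


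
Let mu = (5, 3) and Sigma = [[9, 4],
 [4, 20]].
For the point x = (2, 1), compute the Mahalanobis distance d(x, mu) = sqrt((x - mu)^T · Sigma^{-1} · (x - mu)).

Step 1 — centre the observation: (x - mu) = (-3, -2).

Step 2 — invert Sigma. det(Sigma) = 9·20 - (4)² = 164.
  Sigma^{-1} = (1/det) · [[d, -b], [-b, a]] = [[0.122, -0.0244],
 [-0.0244, 0.0549]].

Step 3 — form the quadratic (x - mu)^T · Sigma^{-1} · (x - mu):
  Sigma^{-1} · (x - mu) = (-0.3171, -0.0366).
  (x - mu)^T · [Sigma^{-1} · (x - mu)] = (-3)·(-0.3171) + (-2)·(-0.0366) = 1.0244.

Step 4 — take square root: d = √(1.0244) ≈ 1.0121.

d(x, mu) = √(1.0244) ≈ 1.0121


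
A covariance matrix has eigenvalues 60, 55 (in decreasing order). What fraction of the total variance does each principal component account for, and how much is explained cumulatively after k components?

Step 1 — total variance = trace(Sigma) = Σ λ_i = 60 + 55 = 115.

Step 2 — fraction explained by component i = λ_i / Σ λ:
  PC1: 60/115 = 0.5217
  PC2: 55/115 = 0.4783

Step 3 — cumulative fraction after k components = (λ_1 + ... + λ_k) / Σ λ:
  k = 1: 60/115 = 0.5217
  k = 2: (60 + 55)/115 = 115/115 = 1

Summary (fraction, with percent):

explained: PC1 0.5217 (52.17%), PC2 0.4783 (47.83%);  cumulative: 0.5217, 1


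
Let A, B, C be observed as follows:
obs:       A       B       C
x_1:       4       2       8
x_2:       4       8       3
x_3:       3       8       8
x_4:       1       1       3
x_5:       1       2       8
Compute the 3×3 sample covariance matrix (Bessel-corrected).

Step 1 — column means:
  mean(A) = (4 + 4 + 3 + 1 + 1) / 5 = 13/5 = 2.6
  mean(B) = (2 + 8 + 8 + 1 + 2) / 5 = 21/5 = 4.2
  mean(C) = (8 + 3 + 8 + 3 + 8) / 5 = 30/5 = 6

Step 2 — sample covariance S[i,j] = (1/(n-1)) · Σ_k (x_{k,i} - mean_i) · (x_{k,j} - mean_j), with n-1 = 4.
  S[A,A] = ((1.4)·(1.4) + (1.4)·(1.4) + (0.4)·(0.4) + (-1.6)·(-1.6) + (-1.6)·(-1.6)) / 4 = 9.2/4 = 2.3
  S[A,B] = ((1.4)·(-2.2) + (1.4)·(3.8) + (0.4)·(3.8) + (-1.6)·(-3.2) + (-1.6)·(-2.2)) / 4 = 12.4/4 = 3.1
  S[A,C] = ((1.4)·(2) + (1.4)·(-3) + (0.4)·(2) + (-1.6)·(-3) + (-1.6)·(2)) / 4 = 1/4 = 0.25
  S[B,B] = ((-2.2)·(-2.2) + (3.8)·(3.8) + (3.8)·(3.8) + (-3.2)·(-3.2) + (-2.2)·(-2.2)) / 4 = 48.8/4 = 12.2
  S[B,C] = ((-2.2)·(2) + (3.8)·(-3) + (3.8)·(2) + (-3.2)·(-3) + (-2.2)·(2)) / 4 = -3/4 = -0.75
  S[C,C] = ((2)·(2) + (-3)·(-3) + (2)·(2) + (-3)·(-3) + (2)·(2)) / 4 = 30/4 = 7.5

S is symmetric (S[j,i] = S[i,j]). Assembling:

S = [[2.3, 3.1, 0.25],
 [3.1, 12.2, -0.75],
 [0.25, -0.75, 7.5]]


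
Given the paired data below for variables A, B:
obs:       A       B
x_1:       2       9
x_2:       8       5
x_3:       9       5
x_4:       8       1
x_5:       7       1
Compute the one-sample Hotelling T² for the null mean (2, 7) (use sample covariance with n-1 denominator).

Step 1 — sample mean vector:
  mean(A) = (2 + 8 + 9 + 8 + 7) / 5 = 34/5 = 6.8
  mean(B) = (9 + 5 + 5 + 1 + 1) / 5 = 21/5 = 4.2
  x̄ = (6.8, 4.2),  deviation x̄ - mu_0 = (6.8, 4.2) - (2, 7) = (4.8, -2.8).

Step 2 — sample covariance matrix, S[i,j] = (1/(n-1)) · Σ_k (x_{k,i} - mean_i) · (x_{k,j} - mean_j), divisor n-1 = 4:
  S[A,A] = ((-4.8)·(-4.8) + (1.2)·(1.2) + (2.2)·(2.2) + (1.2)·(1.2) + (0.2)·(0.2)) / 4 = 30.8/4 = 7.7
  S[A,B] = ((-4.8)·(4.8) + (1.2)·(0.8) + (2.2)·(0.8) + (1.2)·(-3.2) + (0.2)·(-3.2)) / 4 = -24.8/4 = -6.2
  S[B,B] = ((4.8)·(4.8) + (0.8)·(0.8) + (0.8)·(0.8) + (-3.2)·(-3.2) + (-3.2)·(-3.2)) / 4 = 44.8/4 = 11.2
  S = [[7.7, -6.2],
 [-6.2, 11.2]].

Step 3 — invert S. det(S) = 7.7·11.2 - (-6.2)² = 47.8.
  S^{-1} = (1/det) · [[d, -b], [-b, a]] = [[0.2343, 0.1297],
 [0.1297, 0.1611]].

Step 4 — quadratic form (x̄ - mu_0)^T · S^{-1} · (x̄ - mu_0):
  S^{-1} · (x̄ - mu_0) = (0.7615, 0.1715),
  (x̄ - mu_0)^T · [...] = (4.8)·(0.7615) + (-2.8)·(0.1715) = 3.1749.

Step 5 — scale by n: T² = 5 · 3.1749 = 15.8745.

T² ≈ 15.8745


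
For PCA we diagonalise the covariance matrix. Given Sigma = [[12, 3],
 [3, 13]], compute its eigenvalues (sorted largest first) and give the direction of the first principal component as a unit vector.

Step 1 — characteristic polynomial of 2×2 Sigma:
  det(Sigma - λI) = λ² - trace · λ + det = 0.
  trace = 12 + 13 = 25, det = 12·13 - (3)² = 147.
Step 2 — discriminant:
  Δ = trace² - 4·det = 625 - 588 = 37.
Step 3 — eigenvalues:
  λ = (trace ± √Δ)/2 = (25 ± 6.0828)/2,
  λ_1 = 15.5414,  λ_2 = 9.4586.

Step 4 — unit eigenvector for λ_1: solve (Sigma - λ_1 I)v = 0. First row:
  (12 - 15.5414)·v_x + (3)·v_y = 0, i.e. (-3.5414)·v_x + (3)·v_y = 0,
  so v ∝ (b, λ_1 - a) = (3, 3.5414) = u.
  ||u|| = √((3)² + (3.5414)²) = √(21.5414) ≈ 4.6413,
  v_1 = u/||u|| ≈ (0.6464, 0.763) (||v_1|| = 1).

λ_1 = 15.5414,  λ_2 = 9.4586;  v_1 ≈ (0.6464, 0.763)


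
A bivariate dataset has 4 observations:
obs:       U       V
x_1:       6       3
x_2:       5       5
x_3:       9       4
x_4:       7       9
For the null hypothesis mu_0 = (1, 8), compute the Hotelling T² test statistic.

Step 1 — sample mean vector:
  mean(U) = (6 + 5 + 9 + 7) / 4 = 27/4 = 6.75
  mean(V) = (3 + 5 + 4 + 9) / 4 = 21/4 = 5.25
  x̄ = (6.75, 5.25),  deviation x̄ - mu_0 = (6.75, 5.25) - (1, 8) = (5.75, -2.75).

Step 2 — sample covariance matrix, S[i,j] = (1/(n-1)) · Σ_k (x_{k,i} - mean_i) · (x_{k,j} - mean_j), divisor n-1 = 3:
  S[U,U] = ((-0.75)·(-0.75) + (-1.75)·(-1.75) + (2.25)·(2.25) + (0.25)·(0.25)) / 3 = 8.75/3 = 2.9167
  S[U,V] = ((-0.75)·(-2.25) + (-1.75)·(-0.25) + (2.25)·(-1.25) + (0.25)·(3.75)) / 3 = 0.25/3 = 0.0833
  S[V,V] = ((-2.25)·(-2.25) + (-0.25)·(-0.25) + (-1.25)·(-1.25) + (3.75)·(3.75)) / 3 = 20.75/3 = 6.9167
  S = [[2.9167, 0.0833],
 [0.0833, 6.9167]].

Step 3 — invert S. det(S) = 2.9167·6.9167 - (0.0833)² = 20.1667.
  S^{-1} = (1/det) · [[d, -b], [-b, a]] = [[0.343, -0.0041],
 [-0.0041, 0.1446]].

Step 4 — quadratic form (x̄ - mu_0)^T · S^{-1} · (x̄ - mu_0):
  S^{-1} · (x̄ - mu_0) = (1.9835, -0.4215),
  (x̄ - mu_0)^T · [...] = (5.75)·(1.9835) + (-2.75)·(-0.4215) = 12.564.

Step 5 — scale by n: T² = 4 · 12.564 = 50.2562.

T² ≈ 50.2562


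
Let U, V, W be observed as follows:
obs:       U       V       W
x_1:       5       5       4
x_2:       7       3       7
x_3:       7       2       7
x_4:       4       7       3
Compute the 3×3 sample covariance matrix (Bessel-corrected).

Step 1 — column means:
  mean(U) = (5 + 7 + 7 + 4) / 4 = 23/4 = 5.75
  mean(V) = (5 + 3 + 2 + 7) / 4 = 17/4 = 4.25
  mean(W) = (4 + 7 + 7 + 3) / 4 = 21/4 = 5.25

Step 2 — sample covariance S[i,j] = (1/(n-1)) · Σ_k (x_{k,i} - mean_i) · (x_{k,j} - mean_j), with n-1 = 3.
  S[U,U] = ((-0.75)·(-0.75) + (1.25)·(1.25) + (1.25)·(1.25) + (-1.75)·(-1.75)) / 3 = 6.75/3 = 2.25
  S[U,V] = ((-0.75)·(0.75) + (1.25)·(-1.25) + (1.25)·(-2.25) + (-1.75)·(2.75)) / 3 = -9.75/3 = -3.25
  S[U,W] = ((-0.75)·(-1.25) + (1.25)·(1.75) + (1.25)·(1.75) + (-1.75)·(-2.25)) / 3 = 9.25/3 = 3.0833
  S[V,V] = ((0.75)·(0.75) + (-1.25)·(-1.25) + (-2.25)·(-2.25) + (2.75)·(2.75)) / 3 = 14.75/3 = 4.9167
  S[V,W] = ((0.75)·(-1.25) + (-1.25)·(1.75) + (-2.25)·(1.75) + (2.75)·(-2.25)) / 3 = -13.25/3 = -4.4167
  S[W,W] = ((-1.25)·(-1.25) + (1.75)·(1.75) + (1.75)·(1.75) + (-2.25)·(-2.25)) / 3 = 12.75/3 = 4.25

S is symmetric (S[j,i] = S[i,j]). Assembling:

S = [[2.25, -3.25, 3.0833],
 [-3.25, 4.9167, -4.4167],
 [3.0833, -4.4167, 4.25]]


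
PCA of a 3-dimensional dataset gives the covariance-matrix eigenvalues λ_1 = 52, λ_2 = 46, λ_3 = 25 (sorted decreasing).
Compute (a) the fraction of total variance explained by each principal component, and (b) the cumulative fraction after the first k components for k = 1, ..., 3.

Step 1 — total variance = trace(Sigma) = Σ λ_i = 52 + 46 + 25 = 123.

Step 2 — fraction explained by component i = λ_i / Σ λ:
  PC1: 52/123 = 0.4228
  PC2: 46/123 = 0.374
  PC3: 25/123 = 0.2033

Step 3 — cumulative fraction after k components = (λ_1 + ... + λ_k) / Σ λ:
  k = 1: 52/123 = 0.4228
  k = 2: (52 + 46)/123 = 98/123 = 0.7967
  k = 3: (52 + 46 + 25)/123 = 123/123 = 1

Summary (fraction, with percent):

explained: PC1 0.4228 (42.28%), PC2 0.374 (37.4%), PC3 0.2033 (20.33%);  cumulative: 0.4228, 0.7967, 1


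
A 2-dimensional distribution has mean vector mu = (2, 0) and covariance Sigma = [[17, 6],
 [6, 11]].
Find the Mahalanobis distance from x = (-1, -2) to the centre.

Step 1 — centre the observation: (x - mu) = (-3, -2).

Step 2 — invert Sigma. det(Sigma) = 17·11 - (6)² = 151.
  Sigma^{-1} = (1/det) · [[d, -b], [-b, a]] = [[0.0728, -0.0397],
 [-0.0397, 0.1126]].

Step 3 — form the quadratic (x - mu)^T · Sigma^{-1} · (x - mu):
  Sigma^{-1} · (x - mu) = (-0.1391, -0.106).
  (x - mu)^T · [Sigma^{-1} · (x - mu)] = (-3)·(-0.1391) + (-2)·(-0.106) = 0.6291.

Step 4 — take square root: d = √(0.6291) ≈ 0.7932.

d(x, mu) = √(0.6291) ≈ 0.7932


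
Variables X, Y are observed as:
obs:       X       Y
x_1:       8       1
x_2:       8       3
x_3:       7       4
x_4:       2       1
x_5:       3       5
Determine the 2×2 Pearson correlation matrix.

Step 1 — column means:
  mean(X) = (8 + 8 + 7 + 2 + 3) / 5 = 28/5 = 5.6
  mean(Y) = (1 + 3 + 4 + 1 + 5) / 5 = 14/5 = 2.8

Step 2 — sample variances and covariances s[i,j] = (1/(n-1)) · Σ_k (x_{k,i} - mean_i) · (x_{k,j} - mean_j), with n-1 = 4:
  s[X,X] = ((2.4)·(2.4) + (2.4)·(2.4) + (1.4)·(1.4) + (-3.6)·(-3.6) + (-2.6)·(-2.6)) / 4 = 33.2/4 = 8.3
  s[X,Y] = ((2.4)·(-1.8) + (2.4)·(0.2) + (1.4)·(1.2) + (-3.6)·(-1.8) + (-2.6)·(2.2)) / 4 = -1.4/4 = -0.35
  s[Y,Y] = ((-1.8)·(-1.8) + (0.2)·(0.2) + (1.2)·(1.2) + (-1.8)·(-1.8) + (2.2)·(2.2)) / 4 = 12.8/4 = 3.2
  Sample standard deviations s_i = √(s[i,i]):
  s(X) = √(8.3) = 2.881
  s(Y) = √(3.2) = 1.7889

Step 3 — r_{ij} = s_{ij} / (s_i · s_j):
  r[X,X] = 1 (diagonal).
  r[X,Y] = -0.35 / (2.881 · 1.7889) = -0.35 / 5.1536 = -0.0679
  r[Y,Y] = 1 (diagonal).

R is symmetric with unit diagonal. Assembling:

R = [[1, -0.0679],
 [-0.0679, 1]]


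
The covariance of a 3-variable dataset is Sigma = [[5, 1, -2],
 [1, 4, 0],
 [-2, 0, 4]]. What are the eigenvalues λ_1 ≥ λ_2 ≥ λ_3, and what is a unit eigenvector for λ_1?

Step 1 — characteristic polynomial p(λ) = det(λI - Sigma) = λ³ - tr·λ² + c_1·λ - det, where tr = trace, c_1 = sum of the principal 2×2 minors, det = det(Sigma):
  tr = 5 + 4 + 4 = 13,
  c_1 = (5·4 - (1)²) + (5·4 - (-2)²) + (4·4 - (0)²) = 19 + 16 + 16 = 51,
  det = 5·(4·4 - (0)²) - (1)·((1)·4 - (0)·(-2)) + (-2)·((1)·(0) - 4·(-2)) = 5·(16) - (1)·(4) + (-2)·(8) = 60.
  So p(λ) = λ³ - 13λ² + 51λ - 60.
Step 2 — look for an integer root (rational root theorem: any rational root is an integer divisor of 60). Testing λ = 4:
  p(4) = 64 - 208 + 204 - 60 = 0  ✓
  Dividing out (λ - 4): p(λ) = (λ - 4)(λ² - 9λ + 15).
Step 3 — remaining eigenvalues from the quadratic λ² - 9λ + 15 = 0:
  Δ = 9² - 4·15 = 81 - 60 = 21,  λ = (9 ± √21)/2 = (9 ± 4.5826)/2 ≈ 6.7913 or 2.2087.
  Sorted: λ_1 = 6.7913,  λ_2 = 4,  λ_3 = 2.2087  (check: sum = 13 = tr ✓).

Step 4 — unit eigenvector for λ_1 ≈ 6.7913: v spans the null space of (Sigma - λ_1 I), whose rows are
  r_1 = (-1.7913, 1, -2),  r_2 = (1, -2.7913, 0),  r_3 = (-2, 0, -2.7913).
  v is orthogonal to every row, so take v ∝ r_1 × r_2 = ((1)·(0) - (-2)·(-2.7913), (-2)·(1) - (-1.7913)·(0), (-1.7913)·(-2.7913) - (1)·(1)) ≈ (-5.5826, -2, 4).
  Rescale (multiply by -1 so the first nonzero entry is positive): u = (5.5826, 2, -4).
  ||u|| = √((5.5826)² + (2)² + (-4)²) = √(51.1652) ≈ 7.153,  v_1 = u/||u|| ≈ (0.7805, 0.2796, -0.5592) (||v_1|| = 1).

λ_1 = 6.7913,  λ_2 = 4,  λ_3 = 2.2087;  v_1 ≈ (0.7805, 0.2796, -0.5592)


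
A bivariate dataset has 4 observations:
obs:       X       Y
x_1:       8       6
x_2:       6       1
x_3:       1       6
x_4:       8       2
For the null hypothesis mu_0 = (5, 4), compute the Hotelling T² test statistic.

Step 1 — sample mean vector:
  mean(X) = (8 + 6 + 1 + 8) / 4 = 23/4 = 5.75
  mean(Y) = (6 + 1 + 6 + 2) / 4 = 15/4 = 3.75
  x̄ = (5.75, 3.75),  deviation x̄ - mu_0 = (5.75, 3.75) - (5, 4) = (0.75, -0.25).

Step 2 — sample covariance matrix, S[i,j] = (1/(n-1)) · Σ_k (x_{k,i} - mean_i) · (x_{k,j} - mean_j), divisor n-1 = 3:
  S[X,X] = ((2.25)·(2.25) + (0.25)·(0.25) + (-4.75)·(-4.75) + (2.25)·(2.25)) / 3 = 32.75/3 = 10.9167
  S[X,Y] = ((2.25)·(2.25) + (0.25)·(-2.75) + (-4.75)·(2.25) + (2.25)·(-1.75)) / 3 = -10.25/3 = -3.4167
  S[Y,Y] = ((2.25)·(2.25) + (-2.75)·(-2.75) + (2.25)·(2.25) + (-1.75)·(-1.75)) / 3 = 20.75/3 = 6.9167
  S = [[10.9167, -3.4167],
 [-3.4167, 6.9167]].

Step 3 — invert S. det(S) = 10.9167·6.9167 - (-3.4167)² = 63.8333.
  S^{-1} = (1/det) · [[d, -b], [-b, a]] = [[0.1084, 0.0535],
 [0.0535, 0.171]].

Step 4 — quadratic form (x̄ - mu_0)^T · S^{-1} · (x̄ - mu_0):
  S^{-1} · (x̄ - mu_0) = (0.0679, -0.0026),
  (x̄ - mu_0)^T · [...] = (0.75)·(0.0679) + (-0.25)·(-0.0026) = 0.0516.

Step 5 — scale by n: T² = 4 · 0.0516 = 0.2063.

T² ≈ 0.2063


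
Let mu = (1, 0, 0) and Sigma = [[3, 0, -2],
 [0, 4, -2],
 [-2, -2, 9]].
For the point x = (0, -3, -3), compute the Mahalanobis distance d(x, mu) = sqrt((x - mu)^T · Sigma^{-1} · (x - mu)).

Step 1 — centre the observation: (x - mu) = (-1, -3, -3).

Step 2 — invert Sigma (cofactor / det for 3×3, or solve directly):
  Sigma^{-1} = [[0.4, 0.05, 0.1],
 [0.05, 0.2875, 0.075],
 [0.1, 0.075, 0.15]].

Step 3 — form the quadratic (x - mu)^T · Sigma^{-1} · (x - mu):
  Sigma^{-1} · (x - mu) = (-0.85, -1.1375, -0.775).
  (x - mu)^T · [Sigma^{-1} · (x - mu)] = (-1)·(-0.85) + (-3)·(-1.1375) + (-3)·(-0.775) = 6.5875.

Step 4 — take square root: d = √(6.5875) ≈ 2.5666.

d(x, mu) = √(6.5875) ≈ 2.5666


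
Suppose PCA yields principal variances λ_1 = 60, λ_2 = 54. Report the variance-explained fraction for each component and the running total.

Step 1 — total variance = trace(Sigma) = Σ λ_i = 60 + 54 = 114.

Step 2 — fraction explained by component i = λ_i / Σ λ:
  PC1: 60/114 = 0.5263
  PC2: 54/114 = 0.4737

Step 3 — cumulative fraction after k components = (λ_1 + ... + λ_k) / Σ λ:
  k = 1: 60/114 = 0.5263
  k = 2: (60 + 54)/114 = 114/114 = 1

Summary (fraction, with percent):

explained: PC1 0.5263 (52.63%), PC2 0.4737 (47.37%);  cumulative: 0.5263, 1


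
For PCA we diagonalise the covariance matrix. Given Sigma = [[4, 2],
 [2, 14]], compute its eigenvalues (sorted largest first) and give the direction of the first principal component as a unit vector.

Step 1 — characteristic polynomial of 2×2 Sigma:
  det(Sigma - λI) = λ² - trace · λ + det = 0.
  trace = 4 + 14 = 18, det = 4·14 - (2)² = 52.
Step 2 — discriminant:
  Δ = trace² - 4·det = 324 - 208 = 116.
Step 3 — eigenvalues:
  λ = (trace ± √Δ)/2 = (18 ± 10.7703)/2,
  λ_1 = 14.3852,  λ_2 = 3.6148.

Step 4 — unit eigenvector for λ_1: solve (Sigma - λ_1 I)v = 0. First row:
  (4 - 14.3852)·v_x + (2)·v_y = 0, i.e. (-10.3852)·v_x + (2)·v_y = 0,
  so v ∝ (b, λ_1 - a) = (2, 10.3852) = u.
  ||u|| = √((2)² + (10.3852)²) = √(111.8516) ≈ 10.576,
  v_1 = u/||u|| ≈ (0.1891, 0.982) (||v_1|| = 1).

λ_1 = 14.3852,  λ_2 = 3.6148;  v_1 ≈ (0.1891, 0.982)
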